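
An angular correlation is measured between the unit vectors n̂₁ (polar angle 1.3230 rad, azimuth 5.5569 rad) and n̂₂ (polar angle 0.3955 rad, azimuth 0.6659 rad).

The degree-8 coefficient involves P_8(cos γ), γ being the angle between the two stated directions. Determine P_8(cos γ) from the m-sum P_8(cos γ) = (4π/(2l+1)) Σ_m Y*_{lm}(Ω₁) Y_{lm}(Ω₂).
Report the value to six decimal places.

-0.228813

Summing Y*_{l m}(θ₁,φ₁)·Y_{l m}(θ₂,φ₂) over m ∈ [−8, 8]; prefactor 4π/(2·8+1) = 0.739198:
  term(m=-8) = +0.000014+0.000100i   from Y*(Ω₁)=+0.358016+0.183169i, Y(Ω₂)=+0.000144+0.000204i
  term(m=-7) = -0.000926+0.000307i   from Y*(Ω₁)=+0.147777+0.379194i, Y(Ω₂)=-0.000122+0.002394i
  term(m=-6) = +0.000212+0.000388i   from Y*(Ω₁)=+0.010598-0.028616i, Y(Ω₂)=-0.009524+0.010925i
  term(m=-5) = -0.017373+0.013984i   from Y*(Ω₁)=+0.316123-0.168549i, Y(Ω₂)=-0.061157+0.011629i
  term(m=-4) = -0.014383-0.012474i   from Y*(Ω₁)=+0.095530+0.023019i, Y(Ω₂)=-0.172035-0.089125i
  term(m=-3) = -0.066221+0.111525i   from Y*(Ω₁)=-0.175859-0.252659i, Y(Ω₂)=-0.174457-0.383525i
  term(m=-2) = -0.079418-0.029642i   from Y*(Ω₁)=+0.017835-0.150155i, Y(Ω₂)=+0.132712-0.544674i
  term(m=-1) = -0.011609+0.064303i   from Y*(Ω₁)=-0.209806+0.186360i, Y(Ω₂)=+0.183102-0.143845i
  term(m=+0) = +0.069866+0.000000i   from Y*(Ω₁)=-0.165829-0.000000i, Y(Ω₂)=-0.421312+0.000000i
  term(m=+1) = -0.011609-0.064303i   from Y*(Ω₁)=+0.209806+0.186360i, Y(Ω₂)=-0.183102-0.143845i
  term(m=+2) = -0.079418+0.029642i   from Y*(Ω₁)=+0.017835+0.150155i, Y(Ω₂)=+0.132712+0.544674i
  term(m=+3) = -0.066221-0.111525i   from Y*(Ω₁)=+0.175859-0.252659i, Y(Ω₂)=+0.174457-0.383525i
  term(m=+4) = -0.014383+0.012474i   from Y*(Ω₁)=+0.095530-0.023019i, Y(Ω₂)=-0.172035+0.089125i
  term(m=+5) = -0.017373-0.013984i   from Y*(Ω₁)=-0.316123-0.168549i, Y(Ω₂)=+0.061157+0.011629i
  term(m=+6) = +0.000212-0.000388i   from Y*(Ω₁)=+0.010598+0.028616i, Y(Ω₂)=-0.009524-0.010925i
  term(m=+7) = -0.000926-0.000307i   from Y*(Ω₁)=-0.147777+0.379194i, Y(Ω₂)=+0.000122+0.002394i
  term(m=+8) = +0.000014-0.000100i   from Y*(Ω₁)=+0.358016-0.183169i, Y(Ω₂)=+0.000144-0.000204i
Accumulated sum -0.309542+0.000000i; after 4π/(2l+1) scaling, -0.228813+0.000000i ⇒ P_8 = -0.228813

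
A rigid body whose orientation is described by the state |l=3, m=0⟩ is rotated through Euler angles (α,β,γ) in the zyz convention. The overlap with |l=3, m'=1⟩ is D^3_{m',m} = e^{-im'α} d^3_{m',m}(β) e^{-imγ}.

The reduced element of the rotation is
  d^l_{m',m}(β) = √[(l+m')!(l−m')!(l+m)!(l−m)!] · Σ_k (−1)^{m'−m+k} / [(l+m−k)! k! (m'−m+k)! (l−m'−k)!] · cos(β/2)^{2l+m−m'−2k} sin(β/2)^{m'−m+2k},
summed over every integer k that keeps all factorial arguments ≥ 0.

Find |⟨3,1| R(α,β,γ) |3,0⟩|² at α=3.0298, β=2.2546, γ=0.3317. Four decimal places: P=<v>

First d^3_{1,0}(β=2.2546), then the phase factors e^{-i(1)α} and e^{-i(0)γ}:
Half-angle: c=0.429100, s=0.903257. N=√(24·2·6·6)=41.569219
Admissible k: 0..2 (factorial args all ≥0)
  k=0: (−1)^1·41.5692/(12)·0.4291^5·0.9033^1 = -0.045519
  k=1: (−1)^2·41.5692/(4)·0.4291^3·0.9033^3 = +0.605093
  k=2: (−1)^3·41.5692/(12)·0.4291^1·0.9033^5 = -0.893729
d^3_{1,0}(2.2546) = -0.045519 +0.605093 -0.893729 = -0.334156
|D^3_{1,0}|² = |d^3_{1,0}(β)|² = (-0.334156)² = 0.111660 (the z-rotation phases have unit modulus)

P=0.1117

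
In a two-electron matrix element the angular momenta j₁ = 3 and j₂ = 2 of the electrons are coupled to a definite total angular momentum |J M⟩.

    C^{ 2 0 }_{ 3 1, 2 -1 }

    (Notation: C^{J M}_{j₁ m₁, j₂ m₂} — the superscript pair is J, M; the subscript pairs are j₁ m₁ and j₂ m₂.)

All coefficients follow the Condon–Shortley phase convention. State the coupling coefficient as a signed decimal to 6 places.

√[5·3!3!1!/8! · 4!2!1!3!2!2!] = √(36/7)
  +(−1)^0/∏(0,3,2,1,1,0)! = 1/12  (running 1/12)
  +(−1)^1/∏(1,2,1,0,2,1)! = -1/4  (running -1/6)
⟨..|..⟩ = √(36/7)·(-1/6) = -0.377964

-0.377964  (= −√(1/7))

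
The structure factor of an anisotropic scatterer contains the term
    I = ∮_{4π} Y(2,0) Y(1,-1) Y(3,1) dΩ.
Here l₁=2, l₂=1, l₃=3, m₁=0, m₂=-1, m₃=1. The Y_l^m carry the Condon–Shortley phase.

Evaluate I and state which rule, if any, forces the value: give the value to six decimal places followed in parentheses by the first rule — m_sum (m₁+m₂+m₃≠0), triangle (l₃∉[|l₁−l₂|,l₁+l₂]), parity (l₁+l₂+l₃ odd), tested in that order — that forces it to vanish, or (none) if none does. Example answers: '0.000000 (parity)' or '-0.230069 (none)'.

Rules hold: Σm=0, L=6 even, 1≤3≤3.
N = 5·3·7 = 105
Δ = 0!·4!·2!/7! = 1/105
Racah Σ t=0..0: t=0:+1/4 = 1/4
⇒ 3j(2 1 3; 0 0 0)² = 3/35, sgn -1
Racah Σ t=0..0: t=0:+1/8 = 1/8
⇒ 3j(2 1 3; 0 -1 1)² = 2/35, sgn +1
4πI² = N·(3j₀)²·(3jₘ)² = 18/35
I = -1·√(0.514286/4π) = -0.20230066
No selection rule forces the value: the integral is nonzero (none).

-0.202301 (none)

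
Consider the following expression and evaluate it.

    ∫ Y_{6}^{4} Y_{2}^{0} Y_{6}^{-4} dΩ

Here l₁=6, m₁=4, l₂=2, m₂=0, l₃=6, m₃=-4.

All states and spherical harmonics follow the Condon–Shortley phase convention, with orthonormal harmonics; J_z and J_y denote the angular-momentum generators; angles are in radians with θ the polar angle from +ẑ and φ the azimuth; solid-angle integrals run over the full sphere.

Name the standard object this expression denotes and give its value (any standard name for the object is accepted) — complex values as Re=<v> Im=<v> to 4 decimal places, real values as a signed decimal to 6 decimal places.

This is a Gaunt coefficient — the integral of a triple product of spherical harmonics over the sphere.
m-sum 0 ✓  L=14 even ✓  4≤6≤8 ✓
Π(2lᵢ+1) = 13×5×13 = 845
triangle coeff Δ(6,2,6) = 1/90090
Σ_t [0,2]: t=0:+1/69120 t=1:−1/14400 t=2:+1/69120 = -7/172800
(3j)²=14/715 [(6 2 6; 0 0 0)], sign=-1
Σ_t [0,2]: t=0:+1/322560 t=1:−1/362880 t=2:+1/14515200 = 1/2419200
(3j)²=2/5005 [(6 2 6; 4 0 -4)], sign=+1
⇒ 4πI² = 4/605
I = (-1)√(4/605/(4π)) = -0.02293757

Gaunt coefficient, -0.022938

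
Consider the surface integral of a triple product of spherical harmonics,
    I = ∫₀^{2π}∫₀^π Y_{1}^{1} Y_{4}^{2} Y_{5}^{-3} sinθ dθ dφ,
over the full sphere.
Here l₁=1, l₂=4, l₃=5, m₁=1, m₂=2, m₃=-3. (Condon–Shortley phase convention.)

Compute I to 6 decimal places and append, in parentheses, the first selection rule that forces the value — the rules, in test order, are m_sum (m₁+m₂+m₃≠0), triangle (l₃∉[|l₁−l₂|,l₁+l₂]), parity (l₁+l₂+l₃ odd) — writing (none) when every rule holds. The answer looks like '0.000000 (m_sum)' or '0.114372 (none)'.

-0.259847 (none)

m-sum 0 ✓  L=10 even ✓  3≤5≤5 ✓
Π(2lᵢ+1) = 3×9×11 = 297
triangle coeff Δ(1,4,5) = 1/495
Σ_t [0,0]: t=0:+1/576 = 1/576
(3j)²=5/99 [(1 4 5; 0 0 0)], sign=-1
Σ_t [0,0]: t=0:+1/2880 = 1/2880
(3j)²=28/495 [(1 4 5; 1 2 -3)], sign=+1
⇒ 4πI² = 28/33
I = (-1)√(28/33/(4π)) = -0.25984664
No selection rule forces the value: the integral is nonzero (none).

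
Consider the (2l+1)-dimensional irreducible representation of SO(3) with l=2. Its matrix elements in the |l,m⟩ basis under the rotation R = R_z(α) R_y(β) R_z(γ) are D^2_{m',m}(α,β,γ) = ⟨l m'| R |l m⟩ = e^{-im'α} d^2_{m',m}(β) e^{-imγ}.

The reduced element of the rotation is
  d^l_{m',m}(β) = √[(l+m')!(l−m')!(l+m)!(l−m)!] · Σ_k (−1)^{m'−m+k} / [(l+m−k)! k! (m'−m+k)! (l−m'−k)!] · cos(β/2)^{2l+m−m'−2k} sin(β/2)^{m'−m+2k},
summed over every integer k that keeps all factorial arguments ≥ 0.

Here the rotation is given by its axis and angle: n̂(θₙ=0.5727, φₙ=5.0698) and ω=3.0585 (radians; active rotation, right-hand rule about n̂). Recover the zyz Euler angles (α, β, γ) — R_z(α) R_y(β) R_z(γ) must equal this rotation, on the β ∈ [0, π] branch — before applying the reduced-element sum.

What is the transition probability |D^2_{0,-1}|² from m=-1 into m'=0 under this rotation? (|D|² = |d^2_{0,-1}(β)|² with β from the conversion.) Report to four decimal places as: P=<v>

Axis–angle → zyz. n̂ = (sinθₙcosφₙ, sinθₙsinφₙ, cosθₙ) = (+0.189585, -0.507658, +0.840441), ω = 3.0585.
R = I cosω + sinω [n̂]ₓ + (1−cosω) n̂n̂ᵀ gives
  R = [-0.924789, -0.261911, +0.275986; -0.122402, -0.482006, -0.867576; +0.360254, -0.836106, +0.413695]
β = atan2(√(R₁₃²+R₂₃²), R₃₃) = 1.144287; α = atan2(R₂₃, R₁₃) mod 2π = 5.020378; γ = atan2(R₃₂, −R₃₁) mod 2π = 4.305556
D^2_{0,-1}(5.0204,1.1443,4.3056) = e^{-i·0·5.0204}·d^2_{0,-1}(1.1443)·e^{-i·-1·4.3056}. Compute d first:
c=cos(1.144287/2)=0.840742, s=sin(1.144287/2)=0.541436; N=√[2·2·1·6]=4.898979
k: max(0,(-1)−(0))=0 … min(2+(-1),2−(0))=1
  k=0: (−1)^1·4.8990/(2)·0.8407^3·0.5414^1 = -0.788154
  k=1: (−1)^2·4.8990/(2)·0.8407^1·0.5414^3 = +0.326873
d^2_{0,-1}(1.1443) = -0.788154 +0.326873 = -0.461281
|D^2_{0,-1}|² = |d^2_{0,-1}(β)|² = (-0.461281)² = 0.212780 (the z-rotation phases have unit modulus)

P=0.2128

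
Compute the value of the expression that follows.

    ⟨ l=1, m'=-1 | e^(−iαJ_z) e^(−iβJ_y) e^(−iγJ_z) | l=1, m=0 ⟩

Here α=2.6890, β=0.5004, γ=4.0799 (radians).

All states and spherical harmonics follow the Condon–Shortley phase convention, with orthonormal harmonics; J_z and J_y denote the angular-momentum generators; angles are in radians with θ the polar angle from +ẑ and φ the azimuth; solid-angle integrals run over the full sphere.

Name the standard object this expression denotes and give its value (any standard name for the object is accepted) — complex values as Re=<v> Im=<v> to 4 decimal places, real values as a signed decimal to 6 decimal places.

Wigner D-matrix element, Re=-0.3051 Im=0.1484

This is a Wigner D-matrix element — the rotation-matrix element ⟨l m'| R(α,β,γ) |l m⟩ in the angular-momentum basis.
First d^1_{-1,0}(β=0.5004), then the phase factors e^{-i(-1)α} and e^{-i(0)γ}:
Half-angle: c=0.968863, s=0.247598. N=√(1·2·1·1)=1.414214
k∈{1} keeps every argument non-negative
  k=1: (−1)^0·1.4142/(1)·0.9689^1·0.2476^1 = +0.339253
d^1_{-1,0}(0.5004) = +0.339253
Phases: e^{-i·(-1)·2.6890}=-0.899316+0.437299i, e^{-i·(0)·4.0799}=+1.000000+0.000000i ⇒ D=-0.305096+0.148355i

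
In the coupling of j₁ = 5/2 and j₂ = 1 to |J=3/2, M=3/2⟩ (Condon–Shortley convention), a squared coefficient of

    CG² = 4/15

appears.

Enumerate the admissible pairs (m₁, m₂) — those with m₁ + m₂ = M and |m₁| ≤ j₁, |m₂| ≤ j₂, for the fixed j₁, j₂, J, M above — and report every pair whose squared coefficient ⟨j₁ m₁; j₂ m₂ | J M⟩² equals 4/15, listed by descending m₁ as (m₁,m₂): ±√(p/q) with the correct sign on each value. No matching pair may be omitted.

(3/2,0): −√(4/15)

Admissible pairs with m₁+m₂ = M = 3/2: (1/2,1), (3/2,0), (5/2,-1)
  (m₁,m₂)=(5/2,-1): CG² = 2/3, CG = +√(2/3)
  (m₁,m₂)=(3/2,0): CG² = 4/15, CG = −√(4/15)   ← matches the target
  (m₁,m₂)=(1/2,1): CG² = 1/15, CG = +√(1/15)
Pairs with CG² = 4/15: (3/2,0): −√(4/15)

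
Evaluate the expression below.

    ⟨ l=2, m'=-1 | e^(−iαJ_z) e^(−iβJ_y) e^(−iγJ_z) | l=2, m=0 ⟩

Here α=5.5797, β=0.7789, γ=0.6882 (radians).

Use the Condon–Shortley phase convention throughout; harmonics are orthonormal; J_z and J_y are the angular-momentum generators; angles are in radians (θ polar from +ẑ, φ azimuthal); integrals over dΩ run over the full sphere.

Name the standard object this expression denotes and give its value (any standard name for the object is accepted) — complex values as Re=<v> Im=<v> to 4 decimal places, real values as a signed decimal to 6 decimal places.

This is a Wigner D-matrix element — the rotation-matrix element ⟨l m'| R(α,β,γ) |l m⟩ in the angular-momentum basis.
Split into d^2_{-1,0}(β=0.7789) × two z-phases.
Half-angle: c=0.925118, s=0.379680. N=√(1·6·2·2)=4.898979
k∈{1,2} keeps every argument non-negative
  k=1: (−1)^0·4.8990/(2)·0.9251^3·0.3797^1 = +0.736350
  k=2: (−1)^1·4.8990/(2)·0.9251^1·0.3797^3 = -0.124029
d^2_{-1,0}(0.7789) = +0.736350 -0.124029 = +0.612321
Attach z-rotation phases: D = e^{-i(-1)(5.5797)}·(+0.612321)·e^{-i(0)(0.6882)} = +0.466951-0.396098i

Wigner D-matrix element, Re=0.4670 Im=-0.3961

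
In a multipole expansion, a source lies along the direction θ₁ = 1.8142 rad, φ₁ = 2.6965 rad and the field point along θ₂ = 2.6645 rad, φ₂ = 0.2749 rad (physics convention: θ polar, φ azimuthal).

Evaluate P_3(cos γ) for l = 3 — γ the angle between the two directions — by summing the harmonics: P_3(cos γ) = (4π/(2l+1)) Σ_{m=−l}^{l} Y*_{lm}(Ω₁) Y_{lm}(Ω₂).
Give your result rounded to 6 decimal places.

0.177014

Summing Y*_{l m}(θ₁,φ₁)·Y_{l m}(θ₂,φ₂) over m ∈ [−3, 3]; prefactor 4π/(2·3+1) = 1.795196:
  [-3]  conj(Y_{3,-3})(Ω₁) = -0.089000+0.370876i ; Y_{3,-3}(Ω₂) = +0.027422-0.029667i ; Δ = +0.008562+0.012810i
  [-2]  conj(Y_{3,-2})(Ω₁) = -0.145990+0.180307i ; Y_{3,-2}(Ω₂) = -0.163223+0.100028i ; Δ = +0.005793-0.044033i
  [-1]  conj(Y_{3,-1})(Ω₁) = +0.200878-0.095822i ; Y_{3,-1}(Ω₂) = +0.420737-0.118665i ; Δ = +0.073146-0.064153i
  [+0]  conj(Y_{3,0})(Ω₁) = +0.243695-0.000000i ; Y_{3,0}(Ω₂) = -0.313499+0.000000i ; Δ = -0.076398+0.000000i
  [+1]  conj(Y_{3,1})(Ω₁) = -0.200878-0.095822i ; Y_{3,1}(Ω₂) = -0.420737-0.118665i ; Δ = +0.073146+0.064153i
  [+2]  conj(Y_{3,2})(Ω₁) = -0.145990-0.180307i ; Y_{3,2}(Ω₂) = -0.163223-0.100028i ; Δ = +0.005793+0.044033i
  [+3]  conj(Y_{3,3})(Ω₁) = +0.089000+0.370876i ; Y_{3,3}(Ω₂) = -0.027422-0.029667i ; Δ = +0.008562-0.012810i
Σ over m = +0.098604+0.000000i; ×(4π/7) → +0.177014+0.000000i. Real part: 0.177014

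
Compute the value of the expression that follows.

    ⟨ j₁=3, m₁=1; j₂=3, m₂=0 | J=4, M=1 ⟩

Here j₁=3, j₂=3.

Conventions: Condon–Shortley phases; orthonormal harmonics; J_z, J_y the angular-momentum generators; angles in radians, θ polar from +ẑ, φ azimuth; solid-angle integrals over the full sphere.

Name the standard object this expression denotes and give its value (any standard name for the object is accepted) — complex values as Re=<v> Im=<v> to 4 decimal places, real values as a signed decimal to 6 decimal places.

This is a Clebsch–Gordan (vector-coupling) coefficient.
j₁+j₂−J=2  J+j₁−j₂=4  J−j₁+j₂=4  j₁+j₂+J+1=11
(j₁±m₁, j₂±m₂, J±M) = (4,2,3,3,5,3)
P² = 124416/385
sum k=0..2:
  [0] +1/48 = 1/48
  [1] −1/24 = -1/24
  [2] +1/288 = 1/288
S = -5/288
C² = P²·S² = 15/154 ; C = -0.312094

Clebsch–Gordan coefficient, −√(15/154) ≈ -0.312094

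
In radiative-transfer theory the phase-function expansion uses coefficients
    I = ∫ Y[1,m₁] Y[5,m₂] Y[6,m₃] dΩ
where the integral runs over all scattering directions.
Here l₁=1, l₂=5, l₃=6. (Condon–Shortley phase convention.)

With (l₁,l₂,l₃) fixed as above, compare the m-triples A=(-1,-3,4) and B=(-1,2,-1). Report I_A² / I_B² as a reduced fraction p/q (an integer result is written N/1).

Shared (l₁,l₂,l₃)=(1,5,6): N and (l;000)² cancel in I_A²/I_B².
A: Δ = 0!·2!·10!/13! = 1/858; Racah Σ t=0..0: t=0:+1/161280 = 1/161280; ⇒ 3j(1 5 6; -1 -3 4)² = 15/286, sgn +1
B: Δ = 0!·2!·10!/13! = 1/858; Racah Σ t=0..0: t=0:+1/60480 = 1/60480; ⇒ 3j(1 5 6; -1 2 -1)² = 5/429, sgn -1
I_A²/I_B² = (15/286)/(5/429) = 9/2

9/2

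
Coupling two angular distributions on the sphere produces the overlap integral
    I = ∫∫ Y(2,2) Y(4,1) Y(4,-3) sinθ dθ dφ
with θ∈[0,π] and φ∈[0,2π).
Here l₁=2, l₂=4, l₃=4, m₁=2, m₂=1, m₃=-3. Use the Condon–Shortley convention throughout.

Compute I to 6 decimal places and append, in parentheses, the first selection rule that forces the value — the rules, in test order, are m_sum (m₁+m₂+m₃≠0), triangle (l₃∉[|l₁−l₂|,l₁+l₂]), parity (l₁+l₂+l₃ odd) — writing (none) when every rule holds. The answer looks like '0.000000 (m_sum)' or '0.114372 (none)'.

0.159270 (none)

m-sum 0 ✓  L=10 even ✓  2≤4≤6 ✓
Π(2lᵢ+1) = 5×9×9 = 405
triangle coeff Δ(2,4,4) = 1/13860
Σ_t [0,2]: t=0:+1/192 t=1:−1/36 t=2:+1/192 = -5/288
(3j)²=20/693 [(2 4 4; 0 0 0)], sign=-1
Σ_t [0,0]: t=0:+1/480 = 1/480
(3j)²=3/110 [(2 4 4; 2 1 -3)], sign=-1
⇒ 4πI² = 270/847
I = (+1)√(270/847/(4π)) = 0.15927046
No selection rule forces the value: the integral is nonzero (none).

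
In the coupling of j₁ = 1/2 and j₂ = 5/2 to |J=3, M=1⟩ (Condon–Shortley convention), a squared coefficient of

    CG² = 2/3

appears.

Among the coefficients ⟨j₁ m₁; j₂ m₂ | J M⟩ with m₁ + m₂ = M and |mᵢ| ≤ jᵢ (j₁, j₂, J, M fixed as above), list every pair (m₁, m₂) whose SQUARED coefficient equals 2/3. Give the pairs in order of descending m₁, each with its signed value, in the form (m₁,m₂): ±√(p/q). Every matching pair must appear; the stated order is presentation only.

(1/2,1/2): +√(2/3)

Admissible pairs with m₁+m₂ = M = 1: (-1/2,3/2), (1/2,1/2)
  (m₁,m₂)=(1/2,1/2): CG² = 2/3, CG = +√(2/3)   ← matches the target
  (m₁,m₂)=(-1/2,3/2): CG² = 1/3, CG = +√(1/3)
Pairs with CG² = 2/3: (1/2,1/2): +√(2/3)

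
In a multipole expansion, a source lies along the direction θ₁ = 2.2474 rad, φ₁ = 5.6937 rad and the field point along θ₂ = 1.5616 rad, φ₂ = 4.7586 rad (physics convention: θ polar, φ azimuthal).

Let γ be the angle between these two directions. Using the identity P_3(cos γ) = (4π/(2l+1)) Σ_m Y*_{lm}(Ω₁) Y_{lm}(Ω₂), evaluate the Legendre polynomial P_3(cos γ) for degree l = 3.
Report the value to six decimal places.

-0.446879

Addition theorem: P_3(cos γ) = (4π/7) Σ_m Y*_{lm}(Ω₁) Y_{lm}(Ω₂), m = −3…3:
  m=-3: Y*=(-0.038837, -0.193918)  Y=(-0.057649, -0.413168)  product (-0.077882, 0.027225)
  m=-2: Y*=(-0.148561, 0.359545)  Y=(-0.009357, 0.000867)  product (0.001078, -0.003493)
  m=-1: Y*=(0.201143, -0.134527)  Y=(-0.014922, -0.322685)  product (-0.046411, -0.062898)
  m=+0: Y*=(0.242938, -0.000000)  Y=(-0.010294, 0.000000)  product (-0.002501, 0.000000)
  m=+1: Y*=(-0.201143, -0.134527)  Y=(0.014922, -0.322685)  product (-0.046411, 0.062898)
  m=+2: Y*=(-0.148561, -0.359545)  Y=(-0.009357, -0.000867)  product (0.001078, 0.003493)
  m=+3: Y*=(0.038837, -0.193918)  Y=(0.057649, -0.413168)  product (-0.077882, -0.027225)
Total Σ_m = (-0.248931, 0.000000). Multiply by 1.795196: (-0.446879, 0.000000). P_3(cos γ) = -0.446879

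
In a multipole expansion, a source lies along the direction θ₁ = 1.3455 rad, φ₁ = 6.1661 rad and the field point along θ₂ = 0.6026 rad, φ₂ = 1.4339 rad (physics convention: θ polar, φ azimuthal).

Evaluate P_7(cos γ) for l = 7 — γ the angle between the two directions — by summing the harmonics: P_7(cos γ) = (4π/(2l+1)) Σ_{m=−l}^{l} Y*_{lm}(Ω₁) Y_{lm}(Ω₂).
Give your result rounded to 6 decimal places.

-0.292505

Term-by-term m-sum for l=7 (normalisation 4π/15 = 0.837758):
  term(m=-7) = (-0.000543, 0.003890)   from Y*(Ω₁)=(0.285299, -0.305513), Y(Ω₂)=(-0.007688, 0.005402)
  term(m=-6) = (-0.018189, -0.002172)   from Y*(Ω₁)=(0.273586, -0.231615), Y(Ω₂)=(-0.034812, -0.037411)
  term(m=-5) = (-0.001883, 0.018947)   from Y*(Ω₁)=(-0.094511, 0.062656), Y(Ω₂)=(0.106170, -0.130094)
  term(m=-4) = (-0.126038, -0.010009)   from Y*(Ω₁)=(-0.310480, 0.157066), Y(Ω₂)=(0.310241, 0.189181)
  term(m=-3) = (-0.000184, 0.003096)   from Y*(Ω₁)=(0.006002, -0.002199), Y(Ω₂)=(-0.193684, 0.444790)
  term(m=-2) = (-0.084298, -0.003342)   from Y*(Ω₁)=(0.318705, -0.076026), Y(Ω₂)=(-0.247894, -0.069620)
  term(m=-1) = (-0.000181, 0.009134)   from Y*(Ω₁)=(0.034486, -0.004056), Y(Ω₂)=(-0.035903, 0.260627)
  term(m=+0) = (0.113480, 0.000000)   from Y*(Ω₁)=(-0.319616, -0.000000), Y(Ω₂)=(-0.355051, 0.000000)
  term(m=+1) = (-0.000181, -0.009134)   from Y*(Ω₁)=(-0.034486, -0.004056), Y(Ω₂)=(0.035903, 0.260627)
  term(m=+2) = (-0.084298, 0.003342)   from Y*(Ω₁)=(0.318705, 0.076026), Y(Ω₂)=(-0.247894, 0.069620)
  term(m=+3) = (-0.000184, -0.003096)   from Y*(Ω₁)=(-0.006002, -0.002199), Y(Ω₂)=(0.193684, 0.444790)
  term(m=+4) = (-0.126038, 0.010009)   from Y*(Ω₁)=(-0.310480, -0.157066), Y(Ω₂)=(0.310241, -0.189181)
  term(m=+5) = (-0.001883, -0.018947)   from Y*(Ω₁)=(0.094511, 0.062656), Y(Ω₂)=(-0.106170, -0.130094)
  term(m=+6) = (-0.018189, 0.002172)   from Y*(Ω₁)=(0.273586, 0.231615), Y(Ω₂)=(-0.034812, 0.037411)
  term(m=+7) = (-0.000543, -0.003890)   from Y*(Ω₁)=(-0.285299, -0.305513), Y(Ω₂)=(0.007688, 0.005402)
Total Σ_m = (-0.349152, 0.000000). Multiply by 0.837758: (-0.292505, 0.000000). P_7(cos γ) = -0.292505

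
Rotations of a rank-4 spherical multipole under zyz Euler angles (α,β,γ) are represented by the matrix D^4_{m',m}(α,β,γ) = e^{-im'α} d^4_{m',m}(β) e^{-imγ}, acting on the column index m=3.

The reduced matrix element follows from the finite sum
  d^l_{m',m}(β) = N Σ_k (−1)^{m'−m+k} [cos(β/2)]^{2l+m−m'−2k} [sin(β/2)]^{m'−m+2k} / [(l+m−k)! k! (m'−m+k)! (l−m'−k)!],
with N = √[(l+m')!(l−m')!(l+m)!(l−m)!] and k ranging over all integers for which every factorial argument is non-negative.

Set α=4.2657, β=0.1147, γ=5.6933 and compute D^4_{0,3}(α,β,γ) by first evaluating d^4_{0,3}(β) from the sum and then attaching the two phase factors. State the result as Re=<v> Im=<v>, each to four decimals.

D^4_{0,3}(4.2657,0.1147,5.6933) = e^{-i·0·4.2657}·d^4_{0,3}(0.1147)·e^{-i·3·5.6933}. Compute d first:
Half-angle: c=0.998356, s=0.057319. N=√(24·24·5040·1)=1703.830978
k: max(0,(3)−(0))=3 … min(4+(3),4−(0))=4
  k=3: (−1)^0·1703.8310/(144)·0.9984^5·0.0573^3 = +0.002210
  k=4: (−1)^1·1703.8310/(144)·0.9984^3·0.0573^5 = -0.000007
d^4_{0,3}(0.1147) = +0.002210 -0.000007 = +0.002203
Phases: e^{-i·(0)·4.2657}=+1.000000+0.000000i, e^{-i·(3)·5.6933}=-0.197552+0.980293i ⇒ D=-0.000435+0.002159i

Re=-0.0004 Im=0.0022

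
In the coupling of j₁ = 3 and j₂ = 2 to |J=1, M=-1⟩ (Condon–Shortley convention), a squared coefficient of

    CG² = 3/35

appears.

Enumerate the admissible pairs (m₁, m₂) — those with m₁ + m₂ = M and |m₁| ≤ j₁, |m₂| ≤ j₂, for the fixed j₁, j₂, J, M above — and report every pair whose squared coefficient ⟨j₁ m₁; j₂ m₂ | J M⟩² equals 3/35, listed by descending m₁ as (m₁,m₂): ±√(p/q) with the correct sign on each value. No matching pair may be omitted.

(0,-1): −√(3/35)

Admissible pairs with m₁+m₂ = M = -1: (-3,2), (-2,1), (-1,0), (0,-1), (1,-2)
  (m₁,m₂)=(1,-2): CG² = 1/35, CG = +√(1/35)
  (m₁,m₂)=(0,-1): CG² = 3/35, CG = −√(3/35)   ← matches the target
  (m₁,m₂)=(-1,0): CG² = 6/35, CG = +√(6/35)
  (m₁,m₂)=(-2,1): CG² = 2/7, CG = −√(2/7)
  (m₁,m₂)=(-3,2): CG² = 3/7, CG = +√(3/7)
Pairs with CG² = 3/35: (0,-1): −√(3/35)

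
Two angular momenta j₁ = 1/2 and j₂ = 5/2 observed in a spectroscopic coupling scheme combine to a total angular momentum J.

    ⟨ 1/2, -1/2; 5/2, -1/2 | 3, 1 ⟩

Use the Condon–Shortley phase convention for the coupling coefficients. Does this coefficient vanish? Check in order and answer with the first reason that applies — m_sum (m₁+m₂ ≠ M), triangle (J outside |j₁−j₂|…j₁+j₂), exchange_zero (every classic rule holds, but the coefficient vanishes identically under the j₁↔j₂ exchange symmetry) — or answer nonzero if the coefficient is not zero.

m-sum: m₁+m₂ = -1/2+(-1/2) = -1, M = 1  ✗ ⇒ coefficient is 0

m_sum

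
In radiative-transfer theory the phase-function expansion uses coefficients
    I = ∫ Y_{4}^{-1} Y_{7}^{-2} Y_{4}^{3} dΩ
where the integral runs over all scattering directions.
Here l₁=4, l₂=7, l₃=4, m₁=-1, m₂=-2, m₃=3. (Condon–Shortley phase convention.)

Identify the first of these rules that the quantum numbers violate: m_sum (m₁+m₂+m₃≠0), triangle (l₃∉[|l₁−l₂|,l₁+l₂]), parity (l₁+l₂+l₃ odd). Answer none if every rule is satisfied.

m₁+m₂+m₃ = -1 − 2 + 3 = 0  ✓
triangle: |4−7|=3 ≤ l₃=4 ≤ 4+7=11  ✓
parity: l₁+l₂+l₃ = 15 is odd  ✗

parity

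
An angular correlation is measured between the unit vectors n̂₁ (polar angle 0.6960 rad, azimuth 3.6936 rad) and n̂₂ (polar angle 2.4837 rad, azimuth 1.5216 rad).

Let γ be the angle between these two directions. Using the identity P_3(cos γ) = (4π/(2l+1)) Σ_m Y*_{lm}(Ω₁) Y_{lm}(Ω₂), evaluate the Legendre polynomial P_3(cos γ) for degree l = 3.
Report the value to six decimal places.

Addition theorem: P_3(cos γ) = (4π/7) Σ_m Y*_{lm}(Ω₁) Y_{lm}(Ω₂), m = −3…3:
  m=-3: Y*=(0.009361, -0.109566)  Y=(-0.014026, 0.094342)  product (0.010205, 0.002420)
  m=-2: Y*=(0.145085, 0.287912)  Y=(0.300880, 0.029700)  product (0.035102, 0.090936)
  m=-1: Y*=(-0.343092, -0.211300)  Y=(0.020705, -0.420524)  product (-0.095961, 0.139903)
  m=+0: Y*=(-0.015862, -0.000000)  Y=(-0.038576, 0.000000)  product (0.000612, 0.000000)
  m=+1: Y*=(0.343092, -0.211300)  Y=(-0.020705, -0.420524)  product (-0.095961, -0.139903)
  m=+2: Y*=(0.145085, -0.287912)  Y=(0.300880, -0.029700)  product (0.035102, -0.090936)
  m=+3: Y*=(-0.009361, -0.109566)  Y=(0.014026, 0.094342)  product (0.010205, -0.002420)
Accumulated sum (-0.100694, 0.000000); after 4π/(2l+1) scaling, (-0.180765, 0.000000) ⇒ P_3 = -0.180765

-0.180765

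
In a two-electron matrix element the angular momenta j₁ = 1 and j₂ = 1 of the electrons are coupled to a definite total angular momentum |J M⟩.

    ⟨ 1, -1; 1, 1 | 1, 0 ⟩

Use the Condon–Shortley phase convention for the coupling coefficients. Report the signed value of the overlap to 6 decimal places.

-0.707107

triangle: 1!·1!·1!/4! = 1/24
(j±m)!: 0!·2!·2!·0!·1!·1! = 4
prefactor² = (2J+1)·Δ·N² = 1/2
  k=1: −1/(1!·0!·1!·1!·0!·0!) = -1
Σ = -1  ⇒  CG² = 1/2·(-1)² = 1/2
CG = −√(1/2) = -0.707107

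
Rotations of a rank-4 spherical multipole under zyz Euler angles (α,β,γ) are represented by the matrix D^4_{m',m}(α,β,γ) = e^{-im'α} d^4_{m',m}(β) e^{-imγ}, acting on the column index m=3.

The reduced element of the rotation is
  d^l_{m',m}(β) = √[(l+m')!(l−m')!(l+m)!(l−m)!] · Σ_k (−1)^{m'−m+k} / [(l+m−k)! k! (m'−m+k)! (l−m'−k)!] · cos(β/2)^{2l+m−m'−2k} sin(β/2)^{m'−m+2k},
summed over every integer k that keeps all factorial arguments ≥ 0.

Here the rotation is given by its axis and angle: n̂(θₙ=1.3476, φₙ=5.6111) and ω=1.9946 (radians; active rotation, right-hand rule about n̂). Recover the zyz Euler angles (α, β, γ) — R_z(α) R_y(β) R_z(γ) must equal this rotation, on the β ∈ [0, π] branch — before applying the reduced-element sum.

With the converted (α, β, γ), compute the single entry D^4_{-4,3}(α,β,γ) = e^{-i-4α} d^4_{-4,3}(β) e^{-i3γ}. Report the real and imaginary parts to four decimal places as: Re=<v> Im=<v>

Axis–angle → zyz. n̂ = (sinθₙcosφₙ, sinθₙsinφₙ, cosθₙ) = (+0.763114, -0.607175, +0.221348), ω = 1.9946.
R = I cosω + sinω [n̂]ₓ + (1−cosω) n̂n̂ᵀ gives
  R = [+0.410591, -0.855651, -0.315083; -0.452120, +0.109036, -0.885268; +0.791835, +0.505938, -0.342088]
β = atan2(√(R₁₃²+R₂₃²), R₃₃) = 1.919934; α = atan2(R₂₃, R₁₃) mod 2π = 4.370452; γ = atan2(R₃₂, −R₃₁) mod 2π = 2.573030
First d^4_{-4,3}(β=1.9199), then the phase factors e^{-i(-4)α} and e^{-i(3)γ}:
With c≡cos(β/2)=0.573547 and s≡sin(β/2)=0.819173, N=[1·40320·5040·1]^{1/2}=14255.272709
Admissible k: 7..7 (factorial args all ≥0)
  k=7: (−1)^0·14255.2727/(5040)·0.5735^1·0.8192^7 = +0.401552
d^4_{-4,3}(1.9199) = +0.401552
Phases: e^{-i·(-4)·4.3705}=+0.201654-0.979457i, e^{-i·(3)·2.5730}=+0.134484-0.990916i ⇒ D=-0.378840-0.133132i

Re=-0.3788 Im=-0.1331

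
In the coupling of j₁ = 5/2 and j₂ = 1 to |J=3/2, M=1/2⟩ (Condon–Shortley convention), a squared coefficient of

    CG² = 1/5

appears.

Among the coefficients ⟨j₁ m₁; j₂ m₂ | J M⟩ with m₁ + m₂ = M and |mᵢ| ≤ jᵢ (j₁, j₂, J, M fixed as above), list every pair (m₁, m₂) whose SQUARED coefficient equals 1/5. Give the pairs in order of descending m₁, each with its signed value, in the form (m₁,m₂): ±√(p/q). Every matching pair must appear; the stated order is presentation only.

(-1/2,1): +√(1/5)

Admissible pairs with m₁+m₂ = M = 1/2: (-1/2,1), (1/2,0), (3/2,-1)
  (m₁,m₂)=(3/2,-1): CG² = 2/5, CG = +√(2/5)
  (m₁,m₂)=(1/2,0): CG² = 2/5, CG = −√(2/5)
  (m₁,m₂)=(-1/2,1): CG² = 1/5, CG = +√(1/5)   ← matches the target
Pairs with CG² = 1/5: (-1/2,1): +√(1/5)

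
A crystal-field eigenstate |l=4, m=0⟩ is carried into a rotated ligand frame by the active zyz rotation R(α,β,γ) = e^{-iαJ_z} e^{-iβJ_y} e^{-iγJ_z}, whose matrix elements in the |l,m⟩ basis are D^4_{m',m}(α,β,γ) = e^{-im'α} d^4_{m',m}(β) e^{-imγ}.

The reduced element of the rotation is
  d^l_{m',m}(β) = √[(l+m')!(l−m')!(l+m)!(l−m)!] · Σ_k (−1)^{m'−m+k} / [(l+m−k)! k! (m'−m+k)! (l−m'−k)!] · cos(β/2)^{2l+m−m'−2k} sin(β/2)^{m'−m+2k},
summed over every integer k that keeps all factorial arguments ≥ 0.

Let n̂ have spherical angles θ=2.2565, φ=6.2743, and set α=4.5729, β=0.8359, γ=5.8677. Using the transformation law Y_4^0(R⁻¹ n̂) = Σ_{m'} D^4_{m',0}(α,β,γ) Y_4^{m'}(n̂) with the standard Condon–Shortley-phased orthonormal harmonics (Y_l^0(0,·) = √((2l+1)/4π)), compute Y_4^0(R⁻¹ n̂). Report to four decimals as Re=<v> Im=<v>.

Re=-0.2438 Im=0.0000

Need the full column D^4_{m',0} for m'=−4..4 at α=4.5729, β=0.8359, γ=5.8677.
cos(β/2)=0.913923, sin(β/2)=0.405888
d^4_{-4,0}: single k=4 term ⇒ +0.158420;  D = +0.134394-0.083876i
d^4_{-3,0}: k∈[3..4] ⇒ +0.504464 -0.099500 = +0.404964;  D = +0.164561+0.370021i
d^4_{-2,0}: k∈[2..4] ⇒ +0.910732 -0.479018 +0.035430 = +0.467144;  D = -0.449083+0.128639i
d^4_{-1,0}: k∈[1..4] ⇒ +0.966692 -1.144016 +0.225645 -0.007418 = +0.040903;  D = -0.005687-0.040506i
d^4_{0,0}: k∈[0..4] ⇒ +0.486717 -1.535993 +0.681655 -0.059755 +0.000737 = -0.426640;  D = -0.426640+0.000000i
d^4_{1,0}: k∈[0..3] ⇒ -0.966692 +1.144016 -0.225645 +0.007418 = -0.040903;  D = +0.005687-0.040506i
d^4_{2,0}: k∈[0..2] ⇒ +0.910732 -0.479018 +0.035430 = +0.467144;  D = -0.449083-0.128639i
d^4_{3,0}: k∈[0..1] ⇒ -0.504464 +0.099500 = -0.404964;  D = -0.164561+0.370021i
d^4_{4,0}: single k=0 term ⇒ +0.158420;  D = +0.134394+0.083876i
Y_4^{m'}(θ=2.2565,φ=6.2743) and Σ D·Y over m':
  (+0.1344-0.0839i)·(+0.1587+0.0056i)  (+0.1646+0.3700i)·(-0.3673-0.0098i)  (-0.4491+0.1286i)·(+0.3620+0.0064i)  (-0.0057-0.0405i)·(+0.0448+0.0004i)  (-0.4266+0.0000i)·(-0.3599+0.0000i)  (+0.0057-0.0405i)·(-0.0448+0.0004i)  (-0.4491-0.1286i)·(+0.3620-0.0064i)  (-0.1646+0.3700i)·(+0.3673-0.0098i)  (+0.1344+0.0839i)·(+0.1587-0.0056i)
Y_4^0(R⁻¹ n̂) = -0.243782-0.000000i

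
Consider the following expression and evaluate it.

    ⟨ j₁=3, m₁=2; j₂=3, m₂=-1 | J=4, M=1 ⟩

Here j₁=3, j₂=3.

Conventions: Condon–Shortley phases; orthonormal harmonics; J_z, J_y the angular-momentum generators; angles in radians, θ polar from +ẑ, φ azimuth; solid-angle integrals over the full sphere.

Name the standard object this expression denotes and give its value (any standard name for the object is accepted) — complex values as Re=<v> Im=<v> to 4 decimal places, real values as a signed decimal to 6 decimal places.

This is a Clebsch–Gordan (vector-coupling) coefficient.
j₁+j₂−J=2  J+j₁−j₂=4  J−j₁+j₂=4  j₁+j₂+J+1=11
(j₁±m₁, j₂±m₂, J±M) = (5,1,2,4,5,3)
P² = 82944/77
sum k=0..1:
  [0] +1/48 = 1/48
  [1] −1/144 = -1/144
S = 1/72
C² = P²·S² = 16/77 ; C = +0.455842

Clebsch–Gordan coefficient, +√(16/77) ≈ +0.455842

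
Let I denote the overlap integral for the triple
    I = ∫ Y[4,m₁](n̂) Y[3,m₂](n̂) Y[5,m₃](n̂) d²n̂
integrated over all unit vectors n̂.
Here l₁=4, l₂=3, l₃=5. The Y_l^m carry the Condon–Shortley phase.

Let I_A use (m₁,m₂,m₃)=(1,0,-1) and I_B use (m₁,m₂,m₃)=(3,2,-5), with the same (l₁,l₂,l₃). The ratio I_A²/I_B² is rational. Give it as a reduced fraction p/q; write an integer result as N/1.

361/1225

Same 4,3,5: normalisation and zero-m 3j drop out of the ratio.
A: Δ: 2! 6! 4! / 13! → 1/180180; sum: t=0:+1/432 t=1:−1/192 t=2:+1/1440 = -19/8640; 3j²(4 3 5; 1 0 -1) = Δ·Π!·Σ² = 361/30030  (sign -1)
B: Δ: 2! 6! 4! / 13! → 1/180180; sum: t=1:−1/17280 = -1/17280; 3j²(4 3 5; 3 2 -5) = Δ·Π!·Σ² = 35/858  (sign -1)
I_A²/I_B² = (361/30030)/(35/858) = 361/1225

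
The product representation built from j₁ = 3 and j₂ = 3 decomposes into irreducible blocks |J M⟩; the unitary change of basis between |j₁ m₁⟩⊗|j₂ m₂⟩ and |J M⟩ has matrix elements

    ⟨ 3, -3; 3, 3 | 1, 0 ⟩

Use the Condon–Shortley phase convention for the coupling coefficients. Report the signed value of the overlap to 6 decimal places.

-0.566947

j₁+j₂−J=5  J+j₁−j₂=1  J−j₁+j₂=1  j₁+j₂+J+1=8
(j₁±m₁, j₂±m₂, J±M) = (0,6,6,0,1,1)
P² = 32400/7
sum k=5..5:
  [5] −1/120 = -1/120
S = -1/120
C² = P²·S² = 9/28 ; C = -0.566947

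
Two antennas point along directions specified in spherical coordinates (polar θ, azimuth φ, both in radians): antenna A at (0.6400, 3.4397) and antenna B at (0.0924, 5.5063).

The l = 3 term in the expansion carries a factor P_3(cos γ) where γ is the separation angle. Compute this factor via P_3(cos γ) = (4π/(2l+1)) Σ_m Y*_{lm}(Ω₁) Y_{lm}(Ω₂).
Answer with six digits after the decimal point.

-0.006384

Expand P_3 via completeness: Σ_{m} conj(Y_{3,m}) at Ω₁ times Y_{3,m} at Ω₂ —
  term(m=-3) = (0.000029, 0.000002)   from Y*(Ω₁)=(-0.055632, -0.069294), Y(Ω₂)=(-0.000226, 0.000238)
  term(m=-2) = (-0.001386, 0.002120)   from Y*(Ω₁)=(0.241910, 0.164159), Y(Ω₂)=(0.000147, 0.008662)
  term(m=-1) = (-0.024020, -0.044410)   from Y*(Ω₁)=(-0.408973, -0.125663), Y(Ω₂)=(0.084152, 0.082731)
  term(m=+0) = (0.047198, 0.000000)   from Y*(Ω₁)=(0.064890, -0.000000), Y(Ω₂)=(0.727351, 0.000000)
  term(m=+1) = (-0.024020, 0.044410)   from Y*(Ω₁)=(0.408973, -0.125663), Y(Ω₂)=(-0.084152, 0.082731)
  term(m=+2) = (-0.001386, -0.002120)   from Y*(Ω₁)=(0.241910, -0.164159), Y(Ω₂)=(0.000147, -0.008662)
  term(m=+3) = (0.000029, -0.000002)   from Y*(Ω₁)=(0.055632, -0.069294), Y(Ω₂)=(0.000226, 0.000238)
Accumulated sum (-0.003556, -0.000000); after 4π/(2l+1) scaling, (-0.006384, -0.000000) ⇒ P_3 = -0.006384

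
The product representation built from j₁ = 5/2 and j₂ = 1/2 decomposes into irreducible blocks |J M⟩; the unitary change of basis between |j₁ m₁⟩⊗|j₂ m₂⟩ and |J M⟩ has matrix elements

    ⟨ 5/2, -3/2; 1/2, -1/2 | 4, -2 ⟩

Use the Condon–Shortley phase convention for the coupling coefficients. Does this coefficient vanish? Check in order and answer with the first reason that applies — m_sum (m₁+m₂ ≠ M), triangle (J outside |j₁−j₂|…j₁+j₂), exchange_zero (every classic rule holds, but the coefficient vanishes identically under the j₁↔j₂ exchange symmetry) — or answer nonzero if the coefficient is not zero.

m-sum: m₁+m₂ = -3/2+(-1/2) = -2, M = -2  ✓
triangle: need |j₁−j₂| ≤ J ≤ j₁+j₂, i.e. J ∈ [2, 3]; J = 4 is outside ✗ ⇒ coefficient is 0

triangle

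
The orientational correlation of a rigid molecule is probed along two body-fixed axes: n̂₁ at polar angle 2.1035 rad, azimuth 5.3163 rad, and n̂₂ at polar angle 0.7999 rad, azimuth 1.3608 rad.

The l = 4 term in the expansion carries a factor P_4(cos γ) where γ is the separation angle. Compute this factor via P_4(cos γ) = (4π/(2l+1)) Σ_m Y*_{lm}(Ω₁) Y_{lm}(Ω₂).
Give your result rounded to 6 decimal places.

Summing Y*_{l m}(θ₁,φ₁)·Y_{l m}(θ₂,φ₂) over m ∈ [−4, 4]; prefactor 4π/(2·4+1) = 1.396263:
  m=-4: Y*=(-0.182249, 0.161773)  Y=(0.078190, 0.087228)  product (-0.028361, -0.003248)
  m=-3: Y*=(0.394620, 0.096962)  Y=(-0.189617, 0.260071)  product (-0.100044, 0.084244)
  m=-2: Y*=(-0.070995, -0.186926)  Y=(-0.376935, -0.168325)  product (-0.004704, 0.082409)
  m=-1: Y*=(0.140395, -0.203502)  Y=(0.019641, -0.092153)  product (-0.015996, -0.016935)
  m=+0: Y*=(-0.254877, -0.000000)  Y=(-0.350694, 0.000000)  product (0.089384, 0.000000)
  m=+1: Y*=(-0.140395, -0.203502)  Y=(-0.019641, -0.092153)  product (-0.015996, 0.016935)
  m=+2: Y*=(-0.070995, 0.186926)  Y=(-0.376935, 0.168325)  product (-0.004704, -0.082409)
  m=+3: Y*=(-0.394620, 0.096962)  Y=(0.189617, 0.260071)  product (-0.100044, -0.084244)
  m=+4: Y*=(-0.182249, -0.161773)  Y=(0.078190, -0.087228)  product (-0.028361, 0.003248)
Accumulated sum (-0.208826, 0.000000); after 4π/(2l+1) scaling, (-0.291576, 0.000000) ⇒ P_4 = -0.291576

-0.291576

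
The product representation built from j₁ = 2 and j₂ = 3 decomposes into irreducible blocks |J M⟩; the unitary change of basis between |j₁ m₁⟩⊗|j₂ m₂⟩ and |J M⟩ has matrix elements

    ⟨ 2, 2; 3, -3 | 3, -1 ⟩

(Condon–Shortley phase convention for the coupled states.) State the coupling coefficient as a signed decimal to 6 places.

j₁+j₂−J=2  J+j₁−j₂=2  J−j₁+j₂=4  j₁+j₂+J+1=9
(j₁±m₁, j₂±m₂, J±M) = (4,0,0,6,2,4)
P² = 1536
sum k=0..0:
  [0] +1/96 = 1/96
S = 1/96
C² = P²·S² = 1/6 ; C = +0.408248

+√(1/6) ≈ +0.408248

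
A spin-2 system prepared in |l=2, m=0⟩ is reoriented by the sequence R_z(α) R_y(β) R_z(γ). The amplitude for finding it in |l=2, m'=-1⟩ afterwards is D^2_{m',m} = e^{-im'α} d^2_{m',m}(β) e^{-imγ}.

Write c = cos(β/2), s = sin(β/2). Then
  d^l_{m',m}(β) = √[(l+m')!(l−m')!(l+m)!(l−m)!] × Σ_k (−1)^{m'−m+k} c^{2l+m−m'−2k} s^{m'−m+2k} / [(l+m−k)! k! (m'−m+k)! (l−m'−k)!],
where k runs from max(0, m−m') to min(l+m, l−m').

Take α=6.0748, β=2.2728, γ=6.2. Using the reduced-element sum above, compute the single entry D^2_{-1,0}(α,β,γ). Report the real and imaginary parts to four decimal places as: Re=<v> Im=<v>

Split into d^2_{-1,0}(β=2.2728) × two z-phases.
With c≡cos(β/2)=0.420863 and s≡sin(β/2)=0.907124, N=[1·6·2·2]^{1/2}=4.898979
k∈{1,2} keeps every argument non-negative
  k=1: (−1)^0·4.8990/(2)·0.4209^3·0.9071^1 = +0.165640
  k=2: (−1)^1·4.8990/(2)·0.4209^1·0.9071^3 = -0.769514
d^2_{-1,0}(2.2728) = +0.165640 -0.769514 = -0.603875
D = (+0.978366-0.206880i)·(-0.603875)·(+1.000000+0.000000i) = -0.590810+0.124930i

Re=-0.5908 Im=0.1249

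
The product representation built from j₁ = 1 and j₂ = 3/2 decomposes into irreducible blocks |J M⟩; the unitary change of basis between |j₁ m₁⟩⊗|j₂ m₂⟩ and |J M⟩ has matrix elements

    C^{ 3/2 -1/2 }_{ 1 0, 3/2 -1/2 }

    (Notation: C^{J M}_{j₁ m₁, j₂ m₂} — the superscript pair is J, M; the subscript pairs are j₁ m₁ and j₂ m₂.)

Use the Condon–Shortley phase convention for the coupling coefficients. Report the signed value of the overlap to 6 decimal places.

j₁+j₂−J=1  J+j₁−j₂=1  J−j₁+j₂=2  j₁+j₂+J+1=5
(j₁±m₁, j₂±m₂, J±M) = (1,1,1,2,1,2)
P² = 4/15
sum k=0..1:
  [0] +1/1 = 1
  [1] −1/2 = -1/2
S = 1/2
C² = P²·S² = 1/15 ; C = +0.258199

+0.258199  (= +√(1/15))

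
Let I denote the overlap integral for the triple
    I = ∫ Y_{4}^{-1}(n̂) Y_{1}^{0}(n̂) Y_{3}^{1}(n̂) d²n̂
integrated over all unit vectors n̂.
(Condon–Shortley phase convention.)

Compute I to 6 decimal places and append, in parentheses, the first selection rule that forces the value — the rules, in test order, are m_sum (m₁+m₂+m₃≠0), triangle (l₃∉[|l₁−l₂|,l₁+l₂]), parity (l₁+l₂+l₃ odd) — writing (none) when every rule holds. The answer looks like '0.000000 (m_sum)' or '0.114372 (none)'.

m-sum 0 ✓  L=8 even ✓  3≤3≤5 ✓
Π(2lᵢ+1) = 9×3×7 = 189
triangle coeff Δ(4,1,3) = 1/252
Σ_t [1,1]: t=1:−1/36 = -1/36
(3j)²=4/63 [(4 1 3; 0 0 0)], sign=+1
Σ_t [1,1]: t=1:−1/48 = -1/48
(3j)²=5/84 [(4 1 3; -1 0 1)], sign=-1
⇒ 4πI² = 5/7
I = (-1)√(5/7/(4π)) = -0.23841361
No selection rule forces the value: the integral is nonzero (none).

-0.238414 (none)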